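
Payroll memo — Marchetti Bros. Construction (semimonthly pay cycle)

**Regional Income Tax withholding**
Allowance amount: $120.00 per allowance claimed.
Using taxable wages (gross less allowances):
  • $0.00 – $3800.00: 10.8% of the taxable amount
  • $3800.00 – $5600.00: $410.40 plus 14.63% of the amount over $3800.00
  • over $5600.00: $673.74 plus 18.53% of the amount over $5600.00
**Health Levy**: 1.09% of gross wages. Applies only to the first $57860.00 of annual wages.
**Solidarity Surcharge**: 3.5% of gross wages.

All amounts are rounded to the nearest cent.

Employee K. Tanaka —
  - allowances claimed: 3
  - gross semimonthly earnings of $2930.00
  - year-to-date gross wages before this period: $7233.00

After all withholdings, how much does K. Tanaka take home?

$2517.95

Regional Income Tax: taxable = $2930.00 − 3×$120.00 = $2570.00
  10.8% × $2570.00 = $277.56
Health Levy: 1.09% × $2930.00 = $31.94
Solidarity Surcharge: 3.5% × $2930.00 = $102.55
Total withheld: $277.56 + $31.94 + $102.55 = $412.05
Net pay: $2930.00 − $412.05 = $2517.95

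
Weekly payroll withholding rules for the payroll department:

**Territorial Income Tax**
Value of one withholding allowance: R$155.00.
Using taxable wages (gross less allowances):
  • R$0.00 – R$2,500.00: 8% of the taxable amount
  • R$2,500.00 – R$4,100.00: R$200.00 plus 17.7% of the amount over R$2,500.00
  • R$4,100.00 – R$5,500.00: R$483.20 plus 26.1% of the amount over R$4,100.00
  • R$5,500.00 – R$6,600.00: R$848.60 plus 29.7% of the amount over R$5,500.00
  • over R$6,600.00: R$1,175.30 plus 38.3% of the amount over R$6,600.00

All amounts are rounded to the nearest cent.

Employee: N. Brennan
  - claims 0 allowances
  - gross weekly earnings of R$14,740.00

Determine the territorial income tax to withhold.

Territorial Income Tax: taxable = R$14,740.00
  R$1,175.30 + 38.3% × (R$14,740.00 − R$6,600.00) = R$1,175.30 + 38.3% × R$8,140.00 = R$4,292.92

R$4,292.92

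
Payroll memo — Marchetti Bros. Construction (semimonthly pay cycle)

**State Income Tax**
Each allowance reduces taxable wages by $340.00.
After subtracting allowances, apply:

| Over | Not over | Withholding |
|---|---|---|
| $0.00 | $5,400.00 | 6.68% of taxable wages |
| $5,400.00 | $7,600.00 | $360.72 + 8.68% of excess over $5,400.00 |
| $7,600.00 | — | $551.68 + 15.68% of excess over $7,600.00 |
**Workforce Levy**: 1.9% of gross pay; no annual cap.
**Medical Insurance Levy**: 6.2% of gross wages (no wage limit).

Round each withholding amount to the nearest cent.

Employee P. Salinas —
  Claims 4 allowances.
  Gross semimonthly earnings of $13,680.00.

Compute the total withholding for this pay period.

$2,399.86

State Income Tax: taxable = $13,680.00 − 4×$340.00 = $12,320.00
  $551.68 + 15.68% × ($12,320.00 − $7,600.00) = $551.68 + 15.68% × $4,720.00 = $1,291.78
Workforce Levy: 1.9% × $13,680.00 = $259.92
Medical Insurance Levy: 6.2% × $13,680.00 = $848.16
Total: $1,291.78 + $259.92 + $848.16 = $2,399.86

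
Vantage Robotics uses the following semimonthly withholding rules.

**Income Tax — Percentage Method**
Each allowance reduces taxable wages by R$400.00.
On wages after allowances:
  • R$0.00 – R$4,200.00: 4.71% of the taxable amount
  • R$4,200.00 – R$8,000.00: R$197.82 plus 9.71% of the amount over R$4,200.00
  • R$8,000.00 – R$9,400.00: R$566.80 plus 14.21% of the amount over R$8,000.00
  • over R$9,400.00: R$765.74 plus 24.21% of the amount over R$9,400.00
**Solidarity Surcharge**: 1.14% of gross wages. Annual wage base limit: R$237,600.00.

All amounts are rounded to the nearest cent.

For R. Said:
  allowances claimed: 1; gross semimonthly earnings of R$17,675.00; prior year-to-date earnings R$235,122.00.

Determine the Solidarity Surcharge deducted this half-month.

Solidarity Surcharge: cap R$237,600.00 − YTD R$235,122.00 = R$2,478.00 subject; 1.14% × R$2,478.00 = R$28.25

R$28.25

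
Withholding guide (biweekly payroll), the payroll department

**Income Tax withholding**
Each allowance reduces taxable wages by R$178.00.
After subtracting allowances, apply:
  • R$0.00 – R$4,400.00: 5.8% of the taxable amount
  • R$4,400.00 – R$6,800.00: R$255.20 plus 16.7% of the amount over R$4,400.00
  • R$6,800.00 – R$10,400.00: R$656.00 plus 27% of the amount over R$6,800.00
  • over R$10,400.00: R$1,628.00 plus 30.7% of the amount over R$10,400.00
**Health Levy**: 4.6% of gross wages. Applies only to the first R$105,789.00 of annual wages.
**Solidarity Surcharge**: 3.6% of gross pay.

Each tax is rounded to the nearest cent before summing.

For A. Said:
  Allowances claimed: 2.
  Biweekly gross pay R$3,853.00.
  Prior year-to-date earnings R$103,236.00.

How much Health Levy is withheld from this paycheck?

Health Levy: cap R$105,789.00 − YTD R$103,236.00 = R$2,553.00 subject; 4.6% × R$2,553.00 = R$117.44

R$117.44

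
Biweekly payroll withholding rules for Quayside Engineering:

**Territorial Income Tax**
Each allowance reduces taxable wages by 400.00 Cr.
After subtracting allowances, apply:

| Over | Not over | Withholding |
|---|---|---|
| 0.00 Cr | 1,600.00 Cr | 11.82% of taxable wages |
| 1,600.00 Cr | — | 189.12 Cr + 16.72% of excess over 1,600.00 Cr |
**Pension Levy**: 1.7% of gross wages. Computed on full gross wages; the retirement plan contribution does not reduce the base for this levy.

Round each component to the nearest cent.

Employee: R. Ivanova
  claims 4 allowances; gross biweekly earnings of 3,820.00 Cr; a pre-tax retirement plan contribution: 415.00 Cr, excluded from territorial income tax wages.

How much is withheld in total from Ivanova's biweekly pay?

288.34 Cr

Territorial Income Tax: taxable = 3,820.00 Cr − 415.00 Cr − 4×400.00 Cr = 1,805.00 Cr
  189.12 Cr + 16.72% × (1,805.00 Cr − 1,600.00 Cr) = 189.12 Cr + 16.72% × 205.00 Cr = 223.40 Cr
Pension Levy: 1.7% × 3,820.00 Cr = 64.94 Cr
Total: 223.40 Cr + 64.94 Cr = 288.34 Cr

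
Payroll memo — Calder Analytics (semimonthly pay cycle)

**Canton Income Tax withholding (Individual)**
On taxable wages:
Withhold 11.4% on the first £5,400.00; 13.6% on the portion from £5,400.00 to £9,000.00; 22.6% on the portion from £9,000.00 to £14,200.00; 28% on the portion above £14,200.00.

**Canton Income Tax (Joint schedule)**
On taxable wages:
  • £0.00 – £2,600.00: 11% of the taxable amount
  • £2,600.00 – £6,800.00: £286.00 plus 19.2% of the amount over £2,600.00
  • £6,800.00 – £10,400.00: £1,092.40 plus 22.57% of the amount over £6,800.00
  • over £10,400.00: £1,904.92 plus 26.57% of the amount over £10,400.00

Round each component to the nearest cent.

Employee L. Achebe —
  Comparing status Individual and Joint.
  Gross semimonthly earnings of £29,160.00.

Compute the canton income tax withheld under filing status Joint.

£6,889.45

Canton Income Tax (Joint): taxable = £29,160.00
  £1,904.92 + 26.57% × (£29,160.00 − £10,400.00) = £1,904.92 + 26.57% × £18,760.00 = £6,889.45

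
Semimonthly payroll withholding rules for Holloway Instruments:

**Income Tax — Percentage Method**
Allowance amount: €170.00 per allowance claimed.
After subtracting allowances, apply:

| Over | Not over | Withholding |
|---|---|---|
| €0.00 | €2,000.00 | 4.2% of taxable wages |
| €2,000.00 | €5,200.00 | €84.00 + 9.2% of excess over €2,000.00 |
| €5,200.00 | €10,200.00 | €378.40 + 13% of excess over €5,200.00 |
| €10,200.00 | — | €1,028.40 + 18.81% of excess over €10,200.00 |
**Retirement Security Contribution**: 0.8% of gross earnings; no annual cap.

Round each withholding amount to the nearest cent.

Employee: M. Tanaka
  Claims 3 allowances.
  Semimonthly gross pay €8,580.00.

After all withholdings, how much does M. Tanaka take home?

Income Tax: taxable = €8,580.00 − 3×€170.00 = €8,070.00
  €378.40 + 13% × (€8,070.00 − €5,200.00) = €378.40 + 13% × €2,870.00 = €751.50
Retirement Security Contribution: 0.8% × €8,580.00 = €68.64
Total withheld: €751.50 + €68.64 = €820.14
Net pay: €8,580.00 − €820.14 = €7,759.86

€7,759.86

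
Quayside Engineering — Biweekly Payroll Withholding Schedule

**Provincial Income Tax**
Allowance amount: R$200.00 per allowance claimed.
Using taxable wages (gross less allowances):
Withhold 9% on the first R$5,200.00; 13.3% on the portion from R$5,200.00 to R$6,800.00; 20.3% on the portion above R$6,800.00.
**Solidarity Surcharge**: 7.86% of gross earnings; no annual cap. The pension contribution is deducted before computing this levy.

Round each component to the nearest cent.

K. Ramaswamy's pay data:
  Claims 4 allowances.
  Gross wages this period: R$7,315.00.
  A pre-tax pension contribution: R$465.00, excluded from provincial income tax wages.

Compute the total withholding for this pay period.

Provincial Income Tax: taxable = R$7,315.00 − R$465.00 − 4×R$200.00 = R$6,050.00
  R$468.00 + 13.3% × (R$6,050.00 − R$5,200.00) = R$468.00 + 13.3% × R$850.00 = R$581.05
Solidarity Surcharge: 7.86% × R$6,850.00 = R$538.41
Total: R$581.05 + R$538.41 = R$1,119.46

R$1,119.46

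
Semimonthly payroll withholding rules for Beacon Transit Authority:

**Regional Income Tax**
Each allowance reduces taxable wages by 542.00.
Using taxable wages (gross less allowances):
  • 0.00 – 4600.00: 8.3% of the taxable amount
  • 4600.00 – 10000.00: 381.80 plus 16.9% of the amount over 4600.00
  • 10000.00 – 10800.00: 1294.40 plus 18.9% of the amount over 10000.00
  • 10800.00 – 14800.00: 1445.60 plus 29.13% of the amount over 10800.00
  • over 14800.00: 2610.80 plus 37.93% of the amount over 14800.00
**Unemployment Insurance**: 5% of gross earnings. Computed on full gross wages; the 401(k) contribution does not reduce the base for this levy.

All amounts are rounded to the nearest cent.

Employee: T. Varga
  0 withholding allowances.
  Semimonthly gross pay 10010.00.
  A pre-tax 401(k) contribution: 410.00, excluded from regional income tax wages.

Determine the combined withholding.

Regional Income Tax: taxable = 10010.00 − 410.00 = 9600.00
  381.80 + 16.9% × (9600.00 − 4600.00) = 381.80 + 16.9% × 5000.00 = 1226.80
Unemployment Insurance: 5% × 10010.00 = 500.50
Total: 1226.80 + 500.50 = 1727.30

1727.30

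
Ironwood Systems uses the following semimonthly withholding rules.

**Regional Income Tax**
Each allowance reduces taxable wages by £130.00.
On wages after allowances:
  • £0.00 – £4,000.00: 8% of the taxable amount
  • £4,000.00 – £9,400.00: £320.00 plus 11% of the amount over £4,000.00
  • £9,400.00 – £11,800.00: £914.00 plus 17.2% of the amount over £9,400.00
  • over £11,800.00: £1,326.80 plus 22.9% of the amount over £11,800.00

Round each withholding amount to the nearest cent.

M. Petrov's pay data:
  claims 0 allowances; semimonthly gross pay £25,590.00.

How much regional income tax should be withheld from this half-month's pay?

Regional Income Tax: taxable = £25,590.00
  £1,326.80 + 22.9% × (£25,590.00 − £11,800.00) = £1,326.80 + 22.9% × £13,790.00 = £4,484.71

£4,484.71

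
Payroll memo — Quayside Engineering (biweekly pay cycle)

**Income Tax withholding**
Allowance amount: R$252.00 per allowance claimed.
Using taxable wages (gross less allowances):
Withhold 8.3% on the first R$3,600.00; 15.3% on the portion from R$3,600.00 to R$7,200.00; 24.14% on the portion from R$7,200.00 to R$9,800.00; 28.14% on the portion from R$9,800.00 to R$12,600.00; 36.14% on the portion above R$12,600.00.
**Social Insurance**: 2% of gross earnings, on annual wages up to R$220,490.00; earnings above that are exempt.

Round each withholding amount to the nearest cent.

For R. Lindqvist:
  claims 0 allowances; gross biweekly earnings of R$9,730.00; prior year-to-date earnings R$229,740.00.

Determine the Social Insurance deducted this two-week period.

R$0.00

Social Insurance: YTD R$229,740.00 ≥ cap R$220,490.00 → R$0.00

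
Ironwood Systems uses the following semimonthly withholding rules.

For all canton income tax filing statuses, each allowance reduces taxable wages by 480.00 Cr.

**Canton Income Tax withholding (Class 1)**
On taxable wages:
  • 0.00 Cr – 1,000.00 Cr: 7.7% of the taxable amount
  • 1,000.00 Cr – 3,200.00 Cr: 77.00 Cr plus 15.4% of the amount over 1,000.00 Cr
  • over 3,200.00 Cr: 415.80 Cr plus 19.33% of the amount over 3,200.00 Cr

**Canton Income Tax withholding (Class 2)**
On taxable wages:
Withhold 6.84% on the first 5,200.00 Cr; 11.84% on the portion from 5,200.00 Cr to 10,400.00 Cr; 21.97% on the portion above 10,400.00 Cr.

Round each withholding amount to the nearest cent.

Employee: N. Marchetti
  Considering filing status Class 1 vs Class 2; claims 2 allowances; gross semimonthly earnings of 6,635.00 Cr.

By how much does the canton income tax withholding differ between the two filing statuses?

482.30 Cr

Canton Income Tax (Class 1): taxable = 6,635.00 Cr − 2×480.00 Cr = 5,675.00 Cr
  415.80 Cr + 19.33% × (5,675.00 Cr − 3,200.00 Cr) = 415.80 Cr + 19.33% × 2,475.00 Cr = 894.22 Cr
Canton Income Tax (Class 2): taxable = 6,635.00 Cr − 2×480.00 Cr = 5,675.00 Cr
  355.68 Cr + 11.84% × (5,675.00 Cr − 5,200.00 Cr) = 355.68 Cr + 11.84% × 475.00 Cr = 411.92 Cr
Difference: |894.22 Cr − 411.92 Cr| = 482.30 Cr (higher under Class 1)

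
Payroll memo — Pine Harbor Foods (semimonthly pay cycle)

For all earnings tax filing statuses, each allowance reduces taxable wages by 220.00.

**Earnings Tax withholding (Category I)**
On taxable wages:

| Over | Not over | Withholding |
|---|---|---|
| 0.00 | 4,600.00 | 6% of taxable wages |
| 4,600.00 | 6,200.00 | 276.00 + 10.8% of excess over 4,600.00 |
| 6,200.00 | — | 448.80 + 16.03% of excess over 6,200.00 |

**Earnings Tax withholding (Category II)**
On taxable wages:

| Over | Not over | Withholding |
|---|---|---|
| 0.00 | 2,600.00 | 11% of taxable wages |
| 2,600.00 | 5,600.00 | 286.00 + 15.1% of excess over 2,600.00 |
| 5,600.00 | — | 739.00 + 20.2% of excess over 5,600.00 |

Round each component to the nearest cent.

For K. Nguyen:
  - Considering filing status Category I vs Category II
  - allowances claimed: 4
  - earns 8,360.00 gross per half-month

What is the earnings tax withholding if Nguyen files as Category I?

Earnings Tax (Category I): taxable = 8,360.00 − 4×220.00 = 7,480.00
  448.80 + 16.03% × (7,480.00 − 6,200.00) = 448.80 + 16.03% × 1,280.00 = 653.98

653.98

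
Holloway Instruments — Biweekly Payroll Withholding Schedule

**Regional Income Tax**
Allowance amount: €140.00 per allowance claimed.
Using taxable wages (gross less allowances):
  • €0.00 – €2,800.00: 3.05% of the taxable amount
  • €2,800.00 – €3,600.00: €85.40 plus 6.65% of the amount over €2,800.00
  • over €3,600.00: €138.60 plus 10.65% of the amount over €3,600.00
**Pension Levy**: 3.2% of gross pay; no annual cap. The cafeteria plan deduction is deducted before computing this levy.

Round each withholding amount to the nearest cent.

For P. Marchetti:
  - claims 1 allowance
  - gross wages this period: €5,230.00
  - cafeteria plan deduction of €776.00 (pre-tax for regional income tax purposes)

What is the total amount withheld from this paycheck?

€357.17

Regional Income Tax: taxable = €5,230.00 − €776.00 − 1×€140.00 = €4,314.00
  €138.60 + 10.65% × (€4,314.00 − €3,600.00) = €138.60 + 10.65% × €714.00 = €214.64
Pension Levy: 3.2% × €4,454.00 = €142.53
Total: €214.64 + €142.53 = €357.17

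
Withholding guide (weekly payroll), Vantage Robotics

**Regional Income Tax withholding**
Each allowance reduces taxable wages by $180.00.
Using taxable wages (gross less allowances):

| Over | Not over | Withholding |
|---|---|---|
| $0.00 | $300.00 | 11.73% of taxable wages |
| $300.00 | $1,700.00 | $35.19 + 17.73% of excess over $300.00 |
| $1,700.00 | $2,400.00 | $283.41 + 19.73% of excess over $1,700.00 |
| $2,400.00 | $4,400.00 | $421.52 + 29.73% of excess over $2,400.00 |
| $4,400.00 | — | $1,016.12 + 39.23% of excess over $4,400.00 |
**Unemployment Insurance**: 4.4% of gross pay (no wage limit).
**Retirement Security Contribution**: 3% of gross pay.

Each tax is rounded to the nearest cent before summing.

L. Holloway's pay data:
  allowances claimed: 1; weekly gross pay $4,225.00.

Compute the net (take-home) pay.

Regional Income Tax: taxable = $4,225.00 − 1×$180.00 = $4,045.00
  $421.52 + 29.73% × ($4,045.00 − $2,400.00) = $421.52 + 29.73% × $1,645.00 = $910.58
Unemployment Insurance: 4.4% × $4,225.00 = $185.90
Retirement Security Contribution: 3% × $4,225.00 = $126.75
Total withheld: $910.58 + $185.90 + $126.75 = $1,223.23
Net pay: $4,225.00 − $1,223.23 = $3,001.77

$3,001.77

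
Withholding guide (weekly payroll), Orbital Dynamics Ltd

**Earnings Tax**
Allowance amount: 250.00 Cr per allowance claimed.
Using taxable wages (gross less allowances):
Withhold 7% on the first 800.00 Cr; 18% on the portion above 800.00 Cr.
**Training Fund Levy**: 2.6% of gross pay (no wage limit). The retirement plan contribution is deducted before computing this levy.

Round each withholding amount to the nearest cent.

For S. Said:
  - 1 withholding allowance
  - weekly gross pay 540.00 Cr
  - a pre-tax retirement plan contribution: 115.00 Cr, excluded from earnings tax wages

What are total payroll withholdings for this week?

Earnings Tax: taxable = 540.00 Cr − 115.00 Cr − 1×250.00 Cr = 175.00 Cr
  7% × 175.00 Cr = 12.25 Cr
Training Fund Levy: 2.6% × 425.00 Cr = 11.05 Cr
Total: 12.25 Cr + 11.05 Cr = 23.30 Cr

23.30 Cr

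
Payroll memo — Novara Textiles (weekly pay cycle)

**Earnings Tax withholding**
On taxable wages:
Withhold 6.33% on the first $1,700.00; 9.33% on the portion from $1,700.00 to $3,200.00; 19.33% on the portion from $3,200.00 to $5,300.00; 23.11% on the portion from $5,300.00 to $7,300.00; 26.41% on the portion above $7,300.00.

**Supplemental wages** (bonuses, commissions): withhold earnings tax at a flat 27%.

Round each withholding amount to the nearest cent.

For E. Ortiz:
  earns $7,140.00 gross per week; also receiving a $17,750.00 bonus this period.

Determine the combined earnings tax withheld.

$5,871.21

Earnings Tax: taxable = $7,140.00
  $653.49 + 23.11% × ($7,140.00 − $5,300.00) = $653.49 + 23.11% × $1,840.00 = $1,078.71
Supplemental (27% flat on bonus): 27% × $17,750.00 = $4,792.50
Total earnings tax: $1,078.71 + $4,792.50 = $5,871.21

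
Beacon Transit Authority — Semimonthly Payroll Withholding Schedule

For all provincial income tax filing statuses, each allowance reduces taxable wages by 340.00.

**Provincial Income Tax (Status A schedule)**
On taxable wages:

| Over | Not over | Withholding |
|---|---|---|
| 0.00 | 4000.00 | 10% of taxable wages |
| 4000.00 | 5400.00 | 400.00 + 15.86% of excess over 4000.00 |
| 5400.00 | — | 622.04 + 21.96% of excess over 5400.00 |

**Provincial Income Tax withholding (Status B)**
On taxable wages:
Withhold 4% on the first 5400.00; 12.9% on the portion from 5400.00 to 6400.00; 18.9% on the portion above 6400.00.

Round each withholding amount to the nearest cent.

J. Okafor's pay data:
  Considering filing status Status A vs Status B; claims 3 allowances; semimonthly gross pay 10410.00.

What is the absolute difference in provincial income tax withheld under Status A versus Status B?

588.13

Provincial Income Tax (Status A): taxable = 10410.00 − 3×340.00 = 9390.00
  622.04 + 21.96% × (9390.00 − 5400.00) = 622.04 + 21.96% × 3990.00 = 1498.24
Provincial Income Tax (Status B): taxable = 10410.00 − 3×340.00 = 9390.00
  345.00 + 18.9% × (9390.00 − 6400.00) = 345.00 + 18.9% × 2990.00 = 910.11
Difference: |1498.24 − 910.11| = 588.13 (higher under Status A)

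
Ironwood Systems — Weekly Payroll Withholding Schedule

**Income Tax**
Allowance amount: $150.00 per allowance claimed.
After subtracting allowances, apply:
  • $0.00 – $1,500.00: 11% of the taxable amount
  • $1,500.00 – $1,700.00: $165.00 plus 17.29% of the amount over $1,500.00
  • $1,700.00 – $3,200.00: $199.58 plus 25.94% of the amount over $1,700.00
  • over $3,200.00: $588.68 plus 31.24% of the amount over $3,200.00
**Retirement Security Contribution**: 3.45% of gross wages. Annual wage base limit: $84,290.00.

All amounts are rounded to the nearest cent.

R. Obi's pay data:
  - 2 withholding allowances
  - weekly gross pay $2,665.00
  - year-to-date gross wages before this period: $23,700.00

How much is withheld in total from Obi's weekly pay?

$464.02

Income Tax: taxable = $2,665.00 − 2×$150.00 = $2,365.00
  $199.58 + 25.94% × ($2,365.00 − $1,700.00) = $199.58 + 25.94% × $665.00 = $372.08
Retirement Security Contribution: 3.45% × $2,665.00 = $91.94
Total: $372.08 + $91.94 = $464.02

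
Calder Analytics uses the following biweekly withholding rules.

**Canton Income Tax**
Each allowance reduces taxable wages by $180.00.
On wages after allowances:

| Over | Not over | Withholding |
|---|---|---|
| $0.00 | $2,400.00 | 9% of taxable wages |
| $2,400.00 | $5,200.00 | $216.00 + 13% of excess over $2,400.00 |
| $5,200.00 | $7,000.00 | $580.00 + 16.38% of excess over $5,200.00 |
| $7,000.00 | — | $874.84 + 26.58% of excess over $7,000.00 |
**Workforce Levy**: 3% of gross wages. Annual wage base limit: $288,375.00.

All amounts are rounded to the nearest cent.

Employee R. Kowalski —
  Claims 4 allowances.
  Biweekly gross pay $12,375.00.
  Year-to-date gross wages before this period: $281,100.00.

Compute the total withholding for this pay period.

Canton Income Tax: taxable = $12,375.00 − 4×$180.00 = $11,655.00
  $874.84 + 26.58% × ($11,655.00 − $7,000.00) = $874.84 + 26.58% × $4,655.00 = $2,112.14
Workforce Levy: cap $288,375.00 − YTD $281,100.00 = $7,275.00 subject; 3% × $7,275.00 = $218.25
Total: $2,112.14 + $218.25 = $2,330.39

$2,330.39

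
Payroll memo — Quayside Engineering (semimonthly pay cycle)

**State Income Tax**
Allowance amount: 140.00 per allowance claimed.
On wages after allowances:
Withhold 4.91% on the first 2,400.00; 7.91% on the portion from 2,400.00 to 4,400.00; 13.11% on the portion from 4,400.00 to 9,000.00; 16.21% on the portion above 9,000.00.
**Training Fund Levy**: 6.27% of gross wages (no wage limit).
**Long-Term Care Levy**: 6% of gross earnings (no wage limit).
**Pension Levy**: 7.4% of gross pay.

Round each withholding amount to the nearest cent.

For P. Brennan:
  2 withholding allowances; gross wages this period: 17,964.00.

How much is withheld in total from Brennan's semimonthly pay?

5,820.30

State Income Tax: taxable = 17,964.00 − 2×140.00 = 17,684.00
  879.10 + 16.21% × (17,684.00 − 9,000.00) = 879.10 + 16.21% × 8,684.00 = 2,286.78
Training Fund Levy: 6.27% × 17,964.00 = 1,126.34
Long-Term Care Levy: 6% × 17,964.00 = 1,077.84
Pension Levy: 7.4% × 17,964.00 = 1,329.34
Total: 2,286.78 + 1,126.34 + 1,077.84 + 1,329.34 = 5,820.30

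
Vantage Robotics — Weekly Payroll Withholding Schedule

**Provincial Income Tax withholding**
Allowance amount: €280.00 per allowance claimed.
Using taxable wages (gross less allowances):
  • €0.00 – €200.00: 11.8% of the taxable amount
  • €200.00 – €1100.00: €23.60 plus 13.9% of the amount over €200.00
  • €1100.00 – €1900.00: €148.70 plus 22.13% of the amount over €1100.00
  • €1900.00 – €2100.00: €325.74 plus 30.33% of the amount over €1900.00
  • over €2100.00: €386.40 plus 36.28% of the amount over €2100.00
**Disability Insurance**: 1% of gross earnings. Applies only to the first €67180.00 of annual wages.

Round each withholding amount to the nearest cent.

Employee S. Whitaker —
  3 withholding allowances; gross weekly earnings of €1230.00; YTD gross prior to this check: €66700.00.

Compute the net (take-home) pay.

Provincial Income Tax: taxable = €1230.00 − 3×€280.00 = €390.00
  €23.60 + 13.9% × (€390.00 − €200.00) = €23.60 + 13.9% × €190.00 = €50.01
Disability Insurance: cap €67180.00 − YTD €66700.00 = €480.00 subject; 1% × €480.00 = €4.80
Total withheld: €50.01 + €4.80 = €54.81
Net pay: €1230.00 − €54.81 = €1175.19

€1175.19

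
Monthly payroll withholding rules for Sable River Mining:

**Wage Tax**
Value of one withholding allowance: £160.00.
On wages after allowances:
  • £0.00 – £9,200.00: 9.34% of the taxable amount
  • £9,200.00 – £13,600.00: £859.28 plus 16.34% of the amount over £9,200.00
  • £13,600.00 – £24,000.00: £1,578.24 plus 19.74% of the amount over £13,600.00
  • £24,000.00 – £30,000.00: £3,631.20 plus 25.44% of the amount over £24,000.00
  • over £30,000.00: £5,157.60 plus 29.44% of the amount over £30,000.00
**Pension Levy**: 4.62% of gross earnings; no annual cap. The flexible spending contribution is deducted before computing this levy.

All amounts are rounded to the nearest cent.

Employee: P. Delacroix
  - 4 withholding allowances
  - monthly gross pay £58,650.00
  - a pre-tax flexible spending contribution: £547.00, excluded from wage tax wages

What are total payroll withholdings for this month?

£15,927.07

Wage Tax: taxable = £58,650.00 − £547.00 − 4×£160.00 = £57,463.00
  £5,157.60 + 29.44% × (£57,463.00 − £30,000.00) = £5,157.60 + 29.44% × £27,463.00 = £13,242.71
Pension Levy: 4.62% × £58,103.00 = £2,684.36
Total: £13,242.71 + £2,684.36 = £15,927.07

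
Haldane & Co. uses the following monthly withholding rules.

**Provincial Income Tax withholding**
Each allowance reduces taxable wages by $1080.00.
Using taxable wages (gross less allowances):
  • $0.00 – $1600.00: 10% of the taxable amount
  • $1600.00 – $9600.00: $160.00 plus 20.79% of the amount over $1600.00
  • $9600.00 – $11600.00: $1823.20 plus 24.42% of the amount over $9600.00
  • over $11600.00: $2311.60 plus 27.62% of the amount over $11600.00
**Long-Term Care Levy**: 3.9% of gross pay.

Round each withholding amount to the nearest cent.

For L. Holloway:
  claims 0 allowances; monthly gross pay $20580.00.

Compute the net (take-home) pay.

$14985.50

Provincial Income Tax: taxable = $20580.00
  $2311.60 + 27.62% × ($20580.00 − $11600.00) = $2311.60 + 27.62% × $8980.00 = $4791.88
Long-Term Care Levy: 3.9% × $20580.00 = $802.62
Total withheld: $4791.88 + $802.62 = $5594.50
Net pay: $20580.00 − $5594.50 = $14985.50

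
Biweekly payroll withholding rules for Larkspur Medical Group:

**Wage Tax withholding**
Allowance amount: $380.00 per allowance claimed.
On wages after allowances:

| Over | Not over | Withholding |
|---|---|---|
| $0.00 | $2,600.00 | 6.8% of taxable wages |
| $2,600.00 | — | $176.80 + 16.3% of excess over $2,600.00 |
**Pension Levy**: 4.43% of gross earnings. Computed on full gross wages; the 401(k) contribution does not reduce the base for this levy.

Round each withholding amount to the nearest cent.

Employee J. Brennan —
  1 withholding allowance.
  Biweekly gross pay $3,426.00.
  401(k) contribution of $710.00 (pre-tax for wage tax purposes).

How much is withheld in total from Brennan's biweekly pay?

Wage Tax: taxable = $3,426.00 − $710.00 − 1×$380.00 = $2,336.00
  6.8% × $2,336.00 = $158.85
Pension Levy: 4.43% × $3,426.00 = $151.77
Total: $158.85 + $151.77 = $310.62

$310.62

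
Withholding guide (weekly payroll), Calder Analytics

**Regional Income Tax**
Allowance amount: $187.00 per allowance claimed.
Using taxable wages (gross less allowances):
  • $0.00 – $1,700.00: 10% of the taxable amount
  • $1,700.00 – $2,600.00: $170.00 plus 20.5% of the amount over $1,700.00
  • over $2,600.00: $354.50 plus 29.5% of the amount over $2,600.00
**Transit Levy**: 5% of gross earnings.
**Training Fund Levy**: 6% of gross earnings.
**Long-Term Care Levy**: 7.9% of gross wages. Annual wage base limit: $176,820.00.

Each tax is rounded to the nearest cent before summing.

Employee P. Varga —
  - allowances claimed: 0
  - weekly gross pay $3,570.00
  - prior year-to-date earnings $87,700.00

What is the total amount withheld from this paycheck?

$1,315.38

Regional Income Tax: taxable = $3,570.00
  $354.50 + 29.5% × ($3,570.00 − $2,600.00) = $354.50 + 29.5% × $970.00 = $640.65
Transit Levy: 5% × $3,570.00 = $178.50
Training Fund Levy: 6% × $3,570.00 = $214.20
Long-Term Care Levy: 7.9% × $3,570.00 = $282.03
Total: $640.65 + $178.50 + $214.20 + $282.03 = $1,315.38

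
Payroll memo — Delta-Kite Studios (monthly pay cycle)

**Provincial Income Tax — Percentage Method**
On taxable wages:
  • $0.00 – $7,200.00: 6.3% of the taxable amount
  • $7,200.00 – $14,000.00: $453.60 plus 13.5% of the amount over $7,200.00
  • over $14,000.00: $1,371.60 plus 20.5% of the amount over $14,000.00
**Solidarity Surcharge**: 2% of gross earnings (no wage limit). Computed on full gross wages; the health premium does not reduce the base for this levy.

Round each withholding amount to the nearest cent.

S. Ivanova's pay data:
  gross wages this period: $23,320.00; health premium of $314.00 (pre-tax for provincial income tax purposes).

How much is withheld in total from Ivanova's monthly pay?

Provincial Income Tax: taxable = $23,320.00 − $314.00 = $23,006.00
  $1,371.60 + 20.5% × ($23,006.00 − $14,000.00) = $1,371.60 + 20.5% × $9,006.00 = $3,217.83
Solidarity Surcharge: 2% × $23,320.00 = $466.40
Total: $3,217.83 + $466.40 = $3,684.23

$3,684.23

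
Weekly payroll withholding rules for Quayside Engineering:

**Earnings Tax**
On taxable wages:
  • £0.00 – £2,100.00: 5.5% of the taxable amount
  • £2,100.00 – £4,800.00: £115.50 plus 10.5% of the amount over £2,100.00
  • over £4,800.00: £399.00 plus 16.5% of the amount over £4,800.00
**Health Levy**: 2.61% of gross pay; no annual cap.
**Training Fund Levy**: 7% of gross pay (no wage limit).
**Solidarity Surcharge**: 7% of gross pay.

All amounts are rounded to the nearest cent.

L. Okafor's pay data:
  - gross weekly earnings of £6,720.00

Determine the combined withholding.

£1,831.99

Earnings Tax: taxable = £6,720.00
  £399.00 + 16.5% × (£6,720.00 − £4,800.00) = £399.00 + 16.5% × £1,920.00 = £715.80
Health Levy: 2.61% × £6,720.00 = £175.39
Training Fund Levy: 7% × £6,720.00 = £470.40
Solidarity Surcharge: 7% × £6,720.00 = £470.40
Total: £715.80 + £175.39 + £470.40 + £470.40 = £1,831.99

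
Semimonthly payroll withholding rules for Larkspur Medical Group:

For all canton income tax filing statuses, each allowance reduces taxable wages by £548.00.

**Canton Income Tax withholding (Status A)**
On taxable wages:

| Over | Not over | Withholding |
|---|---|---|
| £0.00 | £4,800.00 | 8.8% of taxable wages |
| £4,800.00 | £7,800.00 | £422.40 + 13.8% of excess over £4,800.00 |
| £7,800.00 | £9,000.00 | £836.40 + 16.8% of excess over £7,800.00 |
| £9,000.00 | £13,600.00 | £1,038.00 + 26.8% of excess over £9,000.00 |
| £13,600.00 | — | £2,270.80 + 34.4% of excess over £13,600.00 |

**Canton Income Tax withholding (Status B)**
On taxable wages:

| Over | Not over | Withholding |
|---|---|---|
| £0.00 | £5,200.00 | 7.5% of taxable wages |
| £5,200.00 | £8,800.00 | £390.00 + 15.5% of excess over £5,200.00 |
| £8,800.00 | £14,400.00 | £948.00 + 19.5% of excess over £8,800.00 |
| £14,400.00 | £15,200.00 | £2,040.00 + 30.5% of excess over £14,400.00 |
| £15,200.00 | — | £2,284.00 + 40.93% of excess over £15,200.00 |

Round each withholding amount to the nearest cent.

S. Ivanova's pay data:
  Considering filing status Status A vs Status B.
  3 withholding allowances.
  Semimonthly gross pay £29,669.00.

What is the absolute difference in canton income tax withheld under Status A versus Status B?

£300.27

Canton Income Tax (Status A): taxable = £29,669.00 − 3×£548.00 = £28,025.00
  £2,270.80 + 34.4% × (£28,025.00 − £13,600.00) = £2,270.80 + 34.4% × £14,425.00 = £7,233.00
Canton Income Tax (Status B): taxable = £29,669.00 − 3×£548.00 = £28,025.00
  £2,284.00 + 40.93% × (£28,025.00 − £15,200.00) = £2,284.00 + 40.93% × £12,825.00 = £7,533.27
Difference: |£7,233.00 − £7,533.27| = £300.27 (higher under Status B)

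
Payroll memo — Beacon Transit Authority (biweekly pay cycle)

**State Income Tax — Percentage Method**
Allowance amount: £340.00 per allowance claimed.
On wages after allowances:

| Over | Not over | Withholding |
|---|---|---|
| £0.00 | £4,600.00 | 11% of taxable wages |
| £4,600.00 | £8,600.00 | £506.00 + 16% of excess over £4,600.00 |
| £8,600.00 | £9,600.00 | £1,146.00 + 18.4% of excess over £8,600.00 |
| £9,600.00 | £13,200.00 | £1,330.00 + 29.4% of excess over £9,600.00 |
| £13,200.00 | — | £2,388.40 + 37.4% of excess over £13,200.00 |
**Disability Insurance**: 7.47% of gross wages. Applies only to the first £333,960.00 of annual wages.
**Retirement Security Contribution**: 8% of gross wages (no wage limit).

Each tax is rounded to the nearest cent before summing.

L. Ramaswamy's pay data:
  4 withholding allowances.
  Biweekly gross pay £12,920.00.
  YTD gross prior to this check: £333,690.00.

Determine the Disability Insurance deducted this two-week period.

Disability Insurance: cap £333,960.00 − YTD £333,690.00 = £270.00 subject; 7.47% × £270.00 = £20.17

£20.17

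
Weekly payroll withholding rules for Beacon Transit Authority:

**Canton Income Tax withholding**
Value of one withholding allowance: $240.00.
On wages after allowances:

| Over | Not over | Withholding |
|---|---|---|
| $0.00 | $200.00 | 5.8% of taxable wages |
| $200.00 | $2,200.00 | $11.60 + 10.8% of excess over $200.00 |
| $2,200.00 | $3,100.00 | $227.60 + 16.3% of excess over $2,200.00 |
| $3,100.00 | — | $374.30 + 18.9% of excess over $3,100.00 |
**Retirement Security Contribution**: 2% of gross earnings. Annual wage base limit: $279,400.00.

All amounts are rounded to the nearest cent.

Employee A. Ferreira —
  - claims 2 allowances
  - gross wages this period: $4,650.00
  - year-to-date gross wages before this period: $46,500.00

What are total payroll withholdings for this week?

Canton Income Tax: taxable = $4,650.00 − 2×$240.00 = $4,170.00
  $374.30 + 18.9% × ($4,170.00 − $3,100.00) = $374.30 + 18.9% × $1,070.00 = $576.53
Retirement Security Contribution: 2% × $4,650.00 = $93.00
Total: $576.53 + $93.00 = $669.53

$669.53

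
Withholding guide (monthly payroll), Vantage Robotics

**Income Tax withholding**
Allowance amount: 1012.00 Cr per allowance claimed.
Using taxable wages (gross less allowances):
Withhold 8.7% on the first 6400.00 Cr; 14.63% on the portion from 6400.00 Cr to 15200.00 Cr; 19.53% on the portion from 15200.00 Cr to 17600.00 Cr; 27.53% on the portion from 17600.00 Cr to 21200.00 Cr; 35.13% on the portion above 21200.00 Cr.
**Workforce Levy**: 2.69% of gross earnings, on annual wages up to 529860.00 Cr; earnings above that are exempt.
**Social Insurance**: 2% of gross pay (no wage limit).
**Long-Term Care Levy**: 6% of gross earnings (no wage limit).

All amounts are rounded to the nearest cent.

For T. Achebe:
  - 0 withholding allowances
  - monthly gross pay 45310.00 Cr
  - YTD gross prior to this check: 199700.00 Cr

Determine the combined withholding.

16617.52 Cr

Income Tax: taxable = 45310.00 Cr
  3304.04 Cr + 35.13% × (45310.00 Cr − 21200.00 Cr) = 3304.04 Cr + 35.13% × 24110.00 Cr = 11773.88 Cr
Workforce Levy: 2.69% × 45310.00 Cr = 1218.84 Cr
Social Insurance: 2% × 45310.00 Cr = 906.20 Cr
Long-Term Care Levy: 6% × 45310.00 Cr = 2718.60 Cr
Total: 11773.88 Cr + 1218.84 Cr + 906.20 Cr + 2718.60 Cr = 16617.52 Cr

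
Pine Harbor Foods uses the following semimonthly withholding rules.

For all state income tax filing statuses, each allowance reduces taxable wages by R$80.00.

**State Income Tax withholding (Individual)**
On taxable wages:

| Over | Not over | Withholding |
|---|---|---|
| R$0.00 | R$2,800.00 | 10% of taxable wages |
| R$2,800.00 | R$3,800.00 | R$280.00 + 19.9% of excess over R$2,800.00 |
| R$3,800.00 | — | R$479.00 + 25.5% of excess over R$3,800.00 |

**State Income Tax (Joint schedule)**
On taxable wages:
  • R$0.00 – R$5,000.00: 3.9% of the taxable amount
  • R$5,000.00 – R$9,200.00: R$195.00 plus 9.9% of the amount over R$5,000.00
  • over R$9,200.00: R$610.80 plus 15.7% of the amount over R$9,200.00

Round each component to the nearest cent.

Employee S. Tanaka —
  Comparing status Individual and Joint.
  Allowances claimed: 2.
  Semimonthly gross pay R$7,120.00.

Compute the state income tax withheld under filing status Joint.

State Income Tax (Joint): taxable = R$7,120.00 − 2×R$80.00 = R$6,960.00
  R$195.00 + 9.9% × (R$6,960.00 − R$5,000.00) = R$195.00 + 9.9% × R$1,960.00 = R$389.04

R$389.04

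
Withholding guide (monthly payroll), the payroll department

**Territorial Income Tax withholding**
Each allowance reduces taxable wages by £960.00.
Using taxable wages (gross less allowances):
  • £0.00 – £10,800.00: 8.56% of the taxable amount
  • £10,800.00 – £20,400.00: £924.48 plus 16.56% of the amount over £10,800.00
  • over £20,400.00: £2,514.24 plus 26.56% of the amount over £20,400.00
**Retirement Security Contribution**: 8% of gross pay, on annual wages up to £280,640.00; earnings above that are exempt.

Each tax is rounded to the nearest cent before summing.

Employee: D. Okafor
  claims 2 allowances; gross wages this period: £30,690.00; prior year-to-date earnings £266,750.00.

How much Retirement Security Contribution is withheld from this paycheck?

£1,111.20

Retirement Security Contribution: cap £280,640.00 − YTD £266,750.00 = £13,890.00 subject; 8% × £13,890.00 = £1,111.20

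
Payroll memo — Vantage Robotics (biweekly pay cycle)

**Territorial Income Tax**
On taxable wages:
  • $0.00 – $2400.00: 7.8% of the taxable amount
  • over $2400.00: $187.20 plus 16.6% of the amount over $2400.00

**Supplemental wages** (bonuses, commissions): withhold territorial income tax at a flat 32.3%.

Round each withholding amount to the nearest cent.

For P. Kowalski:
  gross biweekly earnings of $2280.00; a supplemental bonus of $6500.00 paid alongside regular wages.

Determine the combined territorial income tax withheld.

Territorial Income Tax: taxable = $2280.00
  7.8% × $2280.00 = $177.84
Supplemental (32.3% flat on bonus): 32.3% × $6500.00 = $2099.50
Total territorial income tax: $177.84 + $2099.50 = $2277.34

$2277.34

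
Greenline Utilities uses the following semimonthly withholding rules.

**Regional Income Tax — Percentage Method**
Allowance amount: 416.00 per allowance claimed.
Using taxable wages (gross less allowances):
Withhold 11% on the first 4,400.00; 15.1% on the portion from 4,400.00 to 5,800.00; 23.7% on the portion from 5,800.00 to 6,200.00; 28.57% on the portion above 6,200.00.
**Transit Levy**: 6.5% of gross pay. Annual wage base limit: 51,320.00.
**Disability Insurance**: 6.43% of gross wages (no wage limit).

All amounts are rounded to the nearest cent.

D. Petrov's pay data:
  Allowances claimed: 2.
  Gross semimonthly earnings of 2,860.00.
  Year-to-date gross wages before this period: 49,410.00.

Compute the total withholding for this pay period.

Regional Income Tax: taxable = 2,860.00 − 2×416.00 = 2,028.00
  11% × 2,028.00 = 223.08
Transit Levy: cap 51,320.00 − YTD 49,410.00 = 1,910.00 subject; 6.5% × 1,910.00 = 124.15
Disability Insurance: 6.43% × 2,860.00 = 183.90
Total: 223.08 + 124.15 + 183.90 = 531.13

531.13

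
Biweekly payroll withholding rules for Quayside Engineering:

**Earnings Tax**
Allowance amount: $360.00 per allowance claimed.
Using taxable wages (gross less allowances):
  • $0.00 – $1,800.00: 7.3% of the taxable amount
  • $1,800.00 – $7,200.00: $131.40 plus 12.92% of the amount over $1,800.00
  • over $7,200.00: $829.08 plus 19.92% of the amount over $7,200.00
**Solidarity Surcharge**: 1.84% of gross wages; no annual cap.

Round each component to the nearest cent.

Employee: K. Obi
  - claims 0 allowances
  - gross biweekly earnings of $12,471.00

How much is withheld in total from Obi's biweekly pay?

$2,108.53

Earnings Tax: taxable = $12,471.00
  $829.08 + 19.92% × ($12,471.00 − $7,200.00) = $829.08 + 19.92% × $5,271.00 = $1,879.06
Solidarity Surcharge: 1.84% × $12,471.00 = $229.47
Total: $1,879.06 + $229.47 = $2,108.53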